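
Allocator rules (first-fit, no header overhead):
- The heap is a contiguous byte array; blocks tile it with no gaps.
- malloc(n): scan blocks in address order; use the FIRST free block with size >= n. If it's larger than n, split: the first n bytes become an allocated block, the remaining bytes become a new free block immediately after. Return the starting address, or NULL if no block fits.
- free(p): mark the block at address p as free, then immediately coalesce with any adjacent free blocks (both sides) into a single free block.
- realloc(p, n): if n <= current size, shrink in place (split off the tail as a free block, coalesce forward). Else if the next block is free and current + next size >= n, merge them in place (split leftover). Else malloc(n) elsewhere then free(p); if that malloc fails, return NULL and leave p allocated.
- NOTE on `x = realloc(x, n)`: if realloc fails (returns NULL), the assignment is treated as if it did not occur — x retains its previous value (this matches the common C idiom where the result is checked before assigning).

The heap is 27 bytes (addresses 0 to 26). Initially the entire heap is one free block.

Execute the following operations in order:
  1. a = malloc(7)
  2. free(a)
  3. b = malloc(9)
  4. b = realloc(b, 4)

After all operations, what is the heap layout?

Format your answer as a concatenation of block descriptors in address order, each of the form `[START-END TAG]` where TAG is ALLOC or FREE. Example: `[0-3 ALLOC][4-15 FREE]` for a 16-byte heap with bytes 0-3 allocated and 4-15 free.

Op 1: a = malloc(7) -> a = 0; heap: [0-6 ALLOC][7-26 FREE]
Op 2: free(a) -> (freed a); heap: [0-26 FREE]
Op 3: b = malloc(9) -> b = 0; heap: [0-8 ALLOC][9-26 FREE]
Op 4: b = realloc(b, 4) -> b = 0; heap: [0-3 ALLOC][4-26 FREE]

Answer: [0-3 ALLOC][4-26 FREE]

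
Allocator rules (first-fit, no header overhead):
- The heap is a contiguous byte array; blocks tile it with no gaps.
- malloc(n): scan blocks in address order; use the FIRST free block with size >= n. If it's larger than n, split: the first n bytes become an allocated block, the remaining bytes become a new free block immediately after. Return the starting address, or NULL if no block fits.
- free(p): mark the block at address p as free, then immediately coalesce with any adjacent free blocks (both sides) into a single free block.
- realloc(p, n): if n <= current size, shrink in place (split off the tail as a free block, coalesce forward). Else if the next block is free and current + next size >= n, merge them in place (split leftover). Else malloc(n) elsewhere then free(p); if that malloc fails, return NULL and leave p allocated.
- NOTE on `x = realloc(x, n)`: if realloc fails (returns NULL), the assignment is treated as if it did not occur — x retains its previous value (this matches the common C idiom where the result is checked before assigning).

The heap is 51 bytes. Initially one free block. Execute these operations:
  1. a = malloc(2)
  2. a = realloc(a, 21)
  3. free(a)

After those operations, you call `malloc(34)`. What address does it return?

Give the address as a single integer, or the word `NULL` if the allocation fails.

Answer: 0

Derivation:
Op 1: a = malloc(2) -> a = 0; heap: [0-1 ALLOC][2-50 FREE]
Op 2: a = realloc(a, 21) -> a = 0; heap: [0-20 ALLOC][21-50 FREE]
Op 3: free(a) -> (freed a); heap: [0-50 FREE]
malloc(34): first-fit scan over [0-50 FREE] -> 0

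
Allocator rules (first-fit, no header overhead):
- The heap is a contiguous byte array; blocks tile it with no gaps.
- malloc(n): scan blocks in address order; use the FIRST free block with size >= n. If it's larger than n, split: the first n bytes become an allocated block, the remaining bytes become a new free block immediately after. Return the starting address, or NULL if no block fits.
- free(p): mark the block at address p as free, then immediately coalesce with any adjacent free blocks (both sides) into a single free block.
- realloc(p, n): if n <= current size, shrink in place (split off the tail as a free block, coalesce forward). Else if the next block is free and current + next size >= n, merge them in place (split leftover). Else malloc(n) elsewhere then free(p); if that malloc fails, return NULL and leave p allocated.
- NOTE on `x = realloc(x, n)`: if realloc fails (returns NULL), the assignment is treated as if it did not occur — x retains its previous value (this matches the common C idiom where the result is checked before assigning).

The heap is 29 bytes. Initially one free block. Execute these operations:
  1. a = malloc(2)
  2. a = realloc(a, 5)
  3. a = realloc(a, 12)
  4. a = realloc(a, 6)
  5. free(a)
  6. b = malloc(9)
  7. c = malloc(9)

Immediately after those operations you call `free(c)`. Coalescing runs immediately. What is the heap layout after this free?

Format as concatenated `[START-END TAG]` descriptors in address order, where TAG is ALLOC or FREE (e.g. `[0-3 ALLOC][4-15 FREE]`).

Op 1: a = malloc(2) -> a = 0; heap: [0-1 ALLOC][2-28 FREE]
Op 2: a = realloc(a, 5) -> a = 0; heap: [0-4 ALLOC][5-28 FREE]
Op 3: a = realloc(a, 12) -> a = 0; heap: [0-11 ALLOC][12-28 FREE]
Op 4: a = realloc(a, 6) -> a = 0; heap: [0-5 ALLOC][6-28 FREE]
Op 5: free(a) -> (freed a); heap: [0-28 FREE]
Op 6: b = malloc(9) -> b = 0; heap: [0-8 ALLOC][9-28 FREE]
Op 7: c = malloc(9) -> c = 9; heap: [0-8 ALLOC][9-17 ALLOC][18-28 FREE]
free(c): c = 9 -> block [9-17 ALLOC]; mark free, coalesce with adjacent free neighbors -> [0-8 ALLOC][9-28 FREE]

Answer: [0-8 ALLOC][9-28 FREE]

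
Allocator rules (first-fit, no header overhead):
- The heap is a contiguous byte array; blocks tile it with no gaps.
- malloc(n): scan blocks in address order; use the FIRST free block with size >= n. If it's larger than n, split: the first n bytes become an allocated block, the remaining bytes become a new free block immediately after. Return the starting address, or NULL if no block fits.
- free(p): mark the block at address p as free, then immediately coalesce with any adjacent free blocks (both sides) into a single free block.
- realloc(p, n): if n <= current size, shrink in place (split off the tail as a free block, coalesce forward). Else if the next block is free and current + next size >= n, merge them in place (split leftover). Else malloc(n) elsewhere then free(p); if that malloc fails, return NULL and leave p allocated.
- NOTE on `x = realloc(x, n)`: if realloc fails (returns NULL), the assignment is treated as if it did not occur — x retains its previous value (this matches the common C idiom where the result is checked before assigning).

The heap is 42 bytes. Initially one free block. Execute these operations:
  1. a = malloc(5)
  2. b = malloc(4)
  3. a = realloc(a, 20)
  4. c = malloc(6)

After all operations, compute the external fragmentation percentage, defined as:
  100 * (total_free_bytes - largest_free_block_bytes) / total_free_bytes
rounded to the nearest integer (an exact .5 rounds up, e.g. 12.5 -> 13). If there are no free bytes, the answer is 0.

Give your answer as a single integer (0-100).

Op 1: a = malloc(5) -> a = 0; heap: [0-4 ALLOC][5-41 FREE]
Op 2: b = malloc(4) -> b = 5; heap: [0-4 ALLOC][5-8 ALLOC][9-41 FREE]
Op 3: a = realloc(a, 20) -> a = 9; heap: [0-4 FREE][5-8 ALLOC][9-28 ALLOC][29-41 FREE]
Op 4: c = malloc(6) -> c = 29; heap: [0-4 FREE][5-8 ALLOC][9-28 ALLOC][29-34 ALLOC][35-41 FREE]
Free blocks: [5 7] total_free=12 largest=7 -> 100*(12-7)/12 = 500/12 ≈ 41.667 -> rounds to 42

Answer: 42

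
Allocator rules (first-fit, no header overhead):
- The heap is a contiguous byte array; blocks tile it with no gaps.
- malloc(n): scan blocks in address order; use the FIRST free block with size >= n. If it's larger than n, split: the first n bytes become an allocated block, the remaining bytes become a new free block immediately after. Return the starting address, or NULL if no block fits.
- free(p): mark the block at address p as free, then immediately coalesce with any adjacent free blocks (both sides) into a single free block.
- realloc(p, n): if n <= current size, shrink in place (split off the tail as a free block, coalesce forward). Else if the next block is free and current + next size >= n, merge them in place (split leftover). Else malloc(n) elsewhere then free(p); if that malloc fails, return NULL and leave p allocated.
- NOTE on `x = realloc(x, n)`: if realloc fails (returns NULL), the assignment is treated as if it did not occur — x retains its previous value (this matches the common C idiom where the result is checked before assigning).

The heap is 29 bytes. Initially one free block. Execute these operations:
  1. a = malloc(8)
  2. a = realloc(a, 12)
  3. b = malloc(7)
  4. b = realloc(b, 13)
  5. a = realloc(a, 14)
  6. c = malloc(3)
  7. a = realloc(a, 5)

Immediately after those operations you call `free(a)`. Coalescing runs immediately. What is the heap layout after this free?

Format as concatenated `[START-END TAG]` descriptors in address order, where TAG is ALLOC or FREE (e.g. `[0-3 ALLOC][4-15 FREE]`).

Op 1: a = malloc(8) -> a = 0; heap: [0-7 ALLOC][8-28 FREE]
Op 2: a = realloc(a, 12) -> a = 0; heap: [0-11 ALLOC][12-28 FREE]
Op 3: b = malloc(7) -> b = 12; heap: [0-11 ALLOC][12-18 ALLOC][19-28 FREE]
Op 4: b = realloc(b, 13) -> b = 12; heap: [0-11 ALLOC][12-24 ALLOC][25-28 FREE]
Op 5: a = realloc(a, 14) -> NULL (a unchanged); heap: [0-11 ALLOC][12-24 ALLOC][25-28 FREE]
Op 6: c = malloc(3) -> c = 25; heap: [0-11 ALLOC][12-24 ALLOC][25-27 ALLOC][28-28 FREE]
Op 7: a = realloc(a, 5) -> a = 0; heap: [0-4 ALLOC][5-11 FREE][12-24 ALLOC][25-27 ALLOC][28-28 FREE]
free(a): a = 0 -> block [0-4 ALLOC]; mark free, coalesce with adjacent free neighbors -> [0-11 FREE][12-24 ALLOC][25-27 ALLOC][28-28 FREE]

Answer: [0-11 FREE][12-24 ALLOC][25-27 ALLOC][28-28 FREE]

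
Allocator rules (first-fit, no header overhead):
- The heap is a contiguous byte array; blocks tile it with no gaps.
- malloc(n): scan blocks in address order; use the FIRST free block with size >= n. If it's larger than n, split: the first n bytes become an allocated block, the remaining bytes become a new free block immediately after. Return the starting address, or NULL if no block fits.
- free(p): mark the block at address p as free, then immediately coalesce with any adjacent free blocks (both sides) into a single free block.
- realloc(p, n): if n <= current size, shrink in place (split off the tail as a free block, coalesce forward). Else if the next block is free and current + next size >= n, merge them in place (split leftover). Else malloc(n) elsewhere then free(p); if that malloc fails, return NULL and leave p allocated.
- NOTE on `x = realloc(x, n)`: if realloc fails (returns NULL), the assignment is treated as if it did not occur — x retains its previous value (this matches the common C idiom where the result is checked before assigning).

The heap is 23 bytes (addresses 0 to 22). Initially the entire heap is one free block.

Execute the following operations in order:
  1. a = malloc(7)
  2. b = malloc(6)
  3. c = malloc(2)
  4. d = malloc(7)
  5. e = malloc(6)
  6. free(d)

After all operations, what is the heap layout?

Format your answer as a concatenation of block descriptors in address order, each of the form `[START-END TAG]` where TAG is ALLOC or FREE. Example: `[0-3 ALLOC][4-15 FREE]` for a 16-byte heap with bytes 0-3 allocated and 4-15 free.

Answer: [0-6 ALLOC][7-12 ALLOC][13-14 ALLOC][15-22 FREE]

Derivation:
Op 1: a = malloc(7) -> a = 0; heap: [0-6 ALLOC][7-22 FREE]
Op 2: b = malloc(6) -> b = 7; heap: [0-6 ALLOC][7-12 ALLOC][13-22 FREE]
Op 3: c = malloc(2) -> c = 13; heap: [0-6 ALLOC][7-12 ALLOC][13-14 ALLOC][15-22 FREE]
Op 4: d = malloc(7) -> d = 15; heap: [0-6 ALLOC][7-12 ALLOC][13-14 ALLOC][15-21 ALLOC][22-22 FREE]
Op 5: e = malloc(6) -> e = NULL; heap: [0-6 ALLOC][7-12 ALLOC][13-14 ALLOC][15-21 ALLOC][22-22 FREE]
Op 6: free(d) -> (freed d); heap: [0-6 ALLOC][7-12 ALLOC][13-14 ALLOC][15-22 FREE]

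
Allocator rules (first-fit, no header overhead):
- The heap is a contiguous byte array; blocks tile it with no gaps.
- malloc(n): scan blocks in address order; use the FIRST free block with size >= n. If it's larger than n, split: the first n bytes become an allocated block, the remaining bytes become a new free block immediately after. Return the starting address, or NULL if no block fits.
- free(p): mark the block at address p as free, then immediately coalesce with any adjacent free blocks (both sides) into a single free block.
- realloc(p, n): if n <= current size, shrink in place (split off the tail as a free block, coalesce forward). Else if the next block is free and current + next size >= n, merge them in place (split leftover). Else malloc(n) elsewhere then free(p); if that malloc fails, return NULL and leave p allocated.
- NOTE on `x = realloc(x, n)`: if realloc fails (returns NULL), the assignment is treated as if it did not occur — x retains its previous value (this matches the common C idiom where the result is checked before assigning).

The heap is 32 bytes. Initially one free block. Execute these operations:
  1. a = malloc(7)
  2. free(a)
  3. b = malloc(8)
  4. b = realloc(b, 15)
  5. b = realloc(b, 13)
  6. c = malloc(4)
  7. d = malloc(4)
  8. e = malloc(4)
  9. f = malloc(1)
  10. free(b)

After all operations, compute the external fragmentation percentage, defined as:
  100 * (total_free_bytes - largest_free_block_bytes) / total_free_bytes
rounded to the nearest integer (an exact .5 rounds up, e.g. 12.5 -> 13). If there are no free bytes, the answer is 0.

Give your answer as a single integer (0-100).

Op 1: a = malloc(7) -> a = 0; heap: [0-6 ALLOC][7-31 FREE]
Op 2: free(a) -> (freed a); heap: [0-31 FREE]
Op 3: b = malloc(8) -> b = 0; heap: [0-7 ALLOC][8-31 FREE]
Op 4: b = realloc(b, 15) -> b = 0; heap: [0-14 ALLOC][15-31 FREE]
Op 5: b = realloc(b, 13) -> b = 0; heap: [0-12 ALLOC][13-31 FREE]
Op 6: c = malloc(4) -> c = 13; heap: [0-12 ALLOC][13-16 ALLOC][17-31 FREE]
Op 7: d = malloc(4) -> d = 17; heap: [0-12 ALLOC][13-16 ALLOC][17-20 ALLOC][21-31 FREE]
Op 8: e = malloc(4) -> e = 21; heap: [0-12 ALLOC][13-16 ALLOC][17-20 ALLOC][21-24 ALLOC][25-31 FREE]
Op 9: f = malloc(1) -> f = 25; heap: [0-12 ALLOC][13-16 ALLOC][17-20 ALLOC][21-24 ALLOC][25-25 ALLOC][26-31 FREE]
Op 10: free(b) -> (freed b); heap: [0-12 FREE][13-16 ALLOC][17-20 ALLOC][21-24 ALLOC][25-25 ALLOC][26-31 FREE]
Free blocks: [13 6] total_free=19 largest=13 -> 100*(19-13)/19 = 600/19 ≈ 31.579 -> rounds to 32

Answer: 32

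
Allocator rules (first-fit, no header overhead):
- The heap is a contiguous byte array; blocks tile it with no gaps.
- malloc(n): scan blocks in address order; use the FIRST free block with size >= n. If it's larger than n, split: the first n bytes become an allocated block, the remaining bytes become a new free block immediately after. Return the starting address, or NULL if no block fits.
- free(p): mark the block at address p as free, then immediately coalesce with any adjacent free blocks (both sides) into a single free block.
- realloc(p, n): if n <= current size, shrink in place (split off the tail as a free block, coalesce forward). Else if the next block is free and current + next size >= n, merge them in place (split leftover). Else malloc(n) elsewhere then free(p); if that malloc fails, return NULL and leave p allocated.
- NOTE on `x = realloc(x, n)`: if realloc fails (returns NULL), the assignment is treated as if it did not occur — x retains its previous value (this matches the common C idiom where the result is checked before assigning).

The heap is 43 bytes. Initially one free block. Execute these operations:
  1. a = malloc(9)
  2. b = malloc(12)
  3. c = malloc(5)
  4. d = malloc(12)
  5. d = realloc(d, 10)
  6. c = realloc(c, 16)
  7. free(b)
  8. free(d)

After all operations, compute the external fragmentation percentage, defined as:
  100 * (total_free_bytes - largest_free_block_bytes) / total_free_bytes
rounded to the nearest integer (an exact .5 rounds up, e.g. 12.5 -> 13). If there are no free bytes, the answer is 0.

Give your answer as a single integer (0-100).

Op 1: a = malloc(9) -> a = 0; heap: [0-8 ALLOC][9-42 FREE]
Op 2: b = malloc(12) -> b = 9; heap: [0-8 ALLOC][9-20 ALLOC][21-42 FREE]
Op 3: c = malloc(5) -> c = 21; heap: [0-8 ALLOC][9-20 ALLOC][21-25 ALLOC][26-42 FREE]
Op 4: d = malloc(12) -> d = 26; heap: [0-8 ALLOC][9-20 ALLOC][21-25 ALLOC][26-37 ALLOC][38-42 FREE]
Op 5: d = realloc(d, 10) -> d = 26; heap: [0-8 ALLOC][9-20 ALLOC][21-25 ALLOC][26-35 ALLOC][36-42 FREE]
Op 6: c = realloc(c, 16) -> NULL (c unchanged); heap: [0-8 ALLOC][9-20 ALLOC][21-25 ALLOC][26-35 ALLOC][36-42 FREE]
Op 7: free(b) -> (freed b); heap: [0-8 ALLOC][9-20 FREE][21-25 ALLOC][26-35 ALLOC][36-42 FREE]
Op 8: free(d) -> (freed d); heap: [0-8 ALLOC][9-20 FREE][21-25 ALLOC][26-42 FREE]
Free blocks: [12 17] total_free=29 largest=17 -> 100*(29-17)/29 = 1200/29 ≈ 41.379 -> rounds to 41

Answer: 41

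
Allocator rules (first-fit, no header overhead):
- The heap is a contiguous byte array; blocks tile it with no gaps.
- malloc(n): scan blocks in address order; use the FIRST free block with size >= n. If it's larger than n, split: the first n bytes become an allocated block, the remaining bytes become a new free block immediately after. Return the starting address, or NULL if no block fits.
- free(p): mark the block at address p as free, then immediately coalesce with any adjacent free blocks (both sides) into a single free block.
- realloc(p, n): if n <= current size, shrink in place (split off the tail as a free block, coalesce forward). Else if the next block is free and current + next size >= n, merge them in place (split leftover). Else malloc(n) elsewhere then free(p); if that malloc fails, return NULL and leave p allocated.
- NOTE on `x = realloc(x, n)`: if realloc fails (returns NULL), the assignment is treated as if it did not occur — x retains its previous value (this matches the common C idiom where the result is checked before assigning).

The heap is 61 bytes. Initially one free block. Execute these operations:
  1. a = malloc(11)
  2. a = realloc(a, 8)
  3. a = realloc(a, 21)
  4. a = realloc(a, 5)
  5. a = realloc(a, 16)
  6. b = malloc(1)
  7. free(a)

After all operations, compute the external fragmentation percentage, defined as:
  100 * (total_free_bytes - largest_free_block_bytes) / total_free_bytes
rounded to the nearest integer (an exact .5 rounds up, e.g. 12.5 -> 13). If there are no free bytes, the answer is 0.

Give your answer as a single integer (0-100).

Answer: 27

Derivation:
Op 1: a = malloc(11) -> a = 0; heap: [0-10 ALLOC][11-60 FREE]
Op 2: a = realloc(a, 8) -> a = 0; heap: [0-7 ALLOC][8-60 FREE]
Op 3: a = realloc(a, 21) -> a = 0; heap: [0-20 ALLOC][21-60 FREE]
Op 4: a = realloc(a, 5) -> a = 0; heap: [0-4 ALLOC][5-60 FREE]
Op 5: a = realloc(a, 16) -> a = 0; heap: [0-15 ALLOC][16-60 FREE]
Op 6: b = malloc(1) -> b = 16; heap: [0-15 ALLOC][16-16 ALLOC][17-60 FREE]
Op 7: free(a) -> (freed a); heap: [0-15 FREE][16-16 ALLOC][17-60 FREE]
Free blocks: [16 44] total_free=60 largest=44 -> 100*(60-44)/60 = 1600/60 ≈ 26.667 -> rounds to 27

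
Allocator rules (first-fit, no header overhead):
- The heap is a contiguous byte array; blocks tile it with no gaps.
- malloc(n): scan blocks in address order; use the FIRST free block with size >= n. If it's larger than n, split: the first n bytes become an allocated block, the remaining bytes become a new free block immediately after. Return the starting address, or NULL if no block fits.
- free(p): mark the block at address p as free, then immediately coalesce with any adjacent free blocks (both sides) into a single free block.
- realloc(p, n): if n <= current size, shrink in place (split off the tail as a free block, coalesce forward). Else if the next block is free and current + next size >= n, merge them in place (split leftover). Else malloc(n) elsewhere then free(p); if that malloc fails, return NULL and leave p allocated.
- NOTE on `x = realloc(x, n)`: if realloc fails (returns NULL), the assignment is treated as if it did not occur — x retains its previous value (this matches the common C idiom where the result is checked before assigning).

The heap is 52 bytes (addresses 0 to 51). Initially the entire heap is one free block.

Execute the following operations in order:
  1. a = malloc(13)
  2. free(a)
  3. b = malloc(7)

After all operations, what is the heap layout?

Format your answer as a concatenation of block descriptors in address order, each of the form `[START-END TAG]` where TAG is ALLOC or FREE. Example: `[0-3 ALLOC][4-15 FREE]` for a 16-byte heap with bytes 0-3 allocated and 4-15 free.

Answer: [0-6 ALLOC][7-51 FREE]

Derivation:
Op 1: a = malloc(13) -> a = 0; heap: [0-12 ALLOC][13-51 FREE]
Op 2: free(a) -> (freed a); heap: [0-51 FREE]
Op 3: b = malloc(7) -> b = 0; heap: [0-6 ALLOC][7-51 FREE]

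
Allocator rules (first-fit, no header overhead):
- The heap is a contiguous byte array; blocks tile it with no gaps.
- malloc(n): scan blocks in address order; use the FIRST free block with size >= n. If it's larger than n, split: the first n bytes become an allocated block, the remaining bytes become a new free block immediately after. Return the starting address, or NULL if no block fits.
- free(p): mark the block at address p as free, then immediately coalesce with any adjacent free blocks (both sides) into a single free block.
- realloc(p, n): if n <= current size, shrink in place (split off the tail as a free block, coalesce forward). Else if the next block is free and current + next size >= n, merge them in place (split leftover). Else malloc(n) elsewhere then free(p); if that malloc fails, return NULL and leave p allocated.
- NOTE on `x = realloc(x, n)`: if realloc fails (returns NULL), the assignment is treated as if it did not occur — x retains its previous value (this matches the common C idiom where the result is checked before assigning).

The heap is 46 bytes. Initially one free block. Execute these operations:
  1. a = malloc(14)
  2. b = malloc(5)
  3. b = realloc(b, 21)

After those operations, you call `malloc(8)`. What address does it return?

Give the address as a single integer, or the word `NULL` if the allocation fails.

Op 1: a = malloc(14) -> a = 0; heap: [0-13 ALLOC][14-45 FREE]
Op 2: b = malloc(5) -> b = 14; heap: [0-13 ALLOC][14-18 ALLOC][19-45 FREE]
Op 3: b = realloc(b, 21) -> b = 14; heap: [0-13 ALLOC][14-34 ALLOC][35-45 FREE]
malloc(8): first-fit scan over [0-13 ALLOC][14-34 ALLOC][35-45 FREE] -> 35

Answer: 35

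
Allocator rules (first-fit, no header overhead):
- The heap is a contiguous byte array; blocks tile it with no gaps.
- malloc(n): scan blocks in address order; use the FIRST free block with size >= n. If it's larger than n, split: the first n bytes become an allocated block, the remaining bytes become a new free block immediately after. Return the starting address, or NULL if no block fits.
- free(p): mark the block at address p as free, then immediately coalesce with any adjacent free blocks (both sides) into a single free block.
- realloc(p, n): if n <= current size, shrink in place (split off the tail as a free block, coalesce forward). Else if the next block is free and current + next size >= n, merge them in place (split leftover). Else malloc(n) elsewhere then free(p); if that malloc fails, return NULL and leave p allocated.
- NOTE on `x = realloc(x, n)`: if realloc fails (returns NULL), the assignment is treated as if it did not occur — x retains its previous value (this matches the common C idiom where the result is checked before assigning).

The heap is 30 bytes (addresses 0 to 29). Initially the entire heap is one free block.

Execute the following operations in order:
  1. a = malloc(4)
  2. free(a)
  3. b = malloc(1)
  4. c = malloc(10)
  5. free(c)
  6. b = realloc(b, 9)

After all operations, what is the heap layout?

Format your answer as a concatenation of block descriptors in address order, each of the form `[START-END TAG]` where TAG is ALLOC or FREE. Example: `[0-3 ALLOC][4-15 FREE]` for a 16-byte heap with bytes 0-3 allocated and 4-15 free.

Op 1: a = malloc(4) -> a = 0; heap: [0-3 ALLOC][4-29 FREE]
Op 2: free(a) -> (freed a); heap: [0-29 FREE]
Op 3: b = malloc(1) -> b = 0; heap: [0-0 ALLOC][1-29 FREE]
Op 4: c = malloc(10) -> c = 1; heap: [0-0 ALLOC][1-10 ALLOC][11-29 FREE]
Op 5: free(c) -> (freed c); heap: [0-0 ALLOC][1-29 FREE]
Op 6: b = realloc(b, 9) -> b = 0; heap: [0-8 ALLOC][9-29 FREE]

Answer: [0-8 ALLOC][9-29 FREE]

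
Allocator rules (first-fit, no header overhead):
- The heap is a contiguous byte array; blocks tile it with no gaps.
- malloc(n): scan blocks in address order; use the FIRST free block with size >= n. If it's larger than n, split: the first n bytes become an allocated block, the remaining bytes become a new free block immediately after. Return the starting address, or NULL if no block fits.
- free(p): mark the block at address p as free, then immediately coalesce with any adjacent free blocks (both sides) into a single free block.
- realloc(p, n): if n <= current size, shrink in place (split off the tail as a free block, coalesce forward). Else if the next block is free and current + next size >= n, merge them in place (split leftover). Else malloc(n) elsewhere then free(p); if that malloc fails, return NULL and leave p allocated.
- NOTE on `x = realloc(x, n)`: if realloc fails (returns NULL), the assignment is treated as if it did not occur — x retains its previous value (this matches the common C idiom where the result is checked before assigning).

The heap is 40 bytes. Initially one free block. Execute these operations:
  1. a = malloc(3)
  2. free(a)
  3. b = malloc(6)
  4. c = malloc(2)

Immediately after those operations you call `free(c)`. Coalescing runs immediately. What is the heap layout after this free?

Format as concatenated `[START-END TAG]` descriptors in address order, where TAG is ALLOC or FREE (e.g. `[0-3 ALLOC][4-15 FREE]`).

Op 1: a = malloc(3) -> a = 0; heap: [0-2 ALLOC][3-39 FREE]
Op 2: free(a) -> (freed a); heap: [0-39 FREE]
Op 3: b = malloc(6) -> b = 0; heap: [0-5 ALLOC][6-39 FREE]
Op 4: c = malloc(2) -> c = 6; heap: [0-5 ALLOC][6-7 ALLOC][8-39 FREE]
free(c): c = 6 -> block [6-7 ALLOC]; mark free, coalesce with adjacent free neighbors -> [0-5 ALLOC][6-39 FREE]

Answer: [0-5 ALLOC][6-39 FREE]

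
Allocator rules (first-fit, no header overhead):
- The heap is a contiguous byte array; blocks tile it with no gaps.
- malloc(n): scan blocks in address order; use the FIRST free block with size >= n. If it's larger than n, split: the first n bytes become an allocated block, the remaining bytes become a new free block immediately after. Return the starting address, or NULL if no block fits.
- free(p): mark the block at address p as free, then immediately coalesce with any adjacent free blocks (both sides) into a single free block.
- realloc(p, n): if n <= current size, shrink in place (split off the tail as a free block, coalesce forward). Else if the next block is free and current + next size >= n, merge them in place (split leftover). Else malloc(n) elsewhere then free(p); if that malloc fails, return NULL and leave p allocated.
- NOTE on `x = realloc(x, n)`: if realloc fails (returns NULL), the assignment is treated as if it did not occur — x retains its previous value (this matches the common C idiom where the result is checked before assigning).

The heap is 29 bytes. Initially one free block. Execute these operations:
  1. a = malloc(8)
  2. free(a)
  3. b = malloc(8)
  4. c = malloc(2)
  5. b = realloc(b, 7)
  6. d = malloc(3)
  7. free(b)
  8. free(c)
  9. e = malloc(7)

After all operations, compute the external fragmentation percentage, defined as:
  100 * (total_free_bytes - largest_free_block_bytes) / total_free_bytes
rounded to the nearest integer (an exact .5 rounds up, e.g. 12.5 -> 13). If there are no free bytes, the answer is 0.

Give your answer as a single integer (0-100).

Op 1: a = malloc(8) -> a = 0; heap: [0-7 ALLOC][8-28 FREE]
Op 2: free(a) -> (freed a); heap: [0-28 FREE]
Op 3: b = malloc(8) -> b = 0; heap: [0-7 ALLOC][8-28 FREE]
Op 4: c = malloc(2) -> c = 8; heap: [0-7 ALLOC][8-9 ALLOC][10-28 FREE]
Op 5: b = realloc(b, 7) -> b = 0; heap: [0-6 ALLOC][7-7 FREE][8-9 ALLOC][10-28 FREE]
Op 6: d = malloc(3) -> d = 10; heap: [0-6 ALLOC][7-7 FREE][8-9 ALLOC][10-12 ALLOC][13-28 FREE]
Op 7: free(b) -> (freed b); heap: [0-7 FREE][8-9 ALLOC][10-12 ALLOC][13-28 FREE]
Op 8: free(c) -> (freed c); heap: [0-9 FREE][10-12 ALLOC][13-28 FREE]
Op 9: e = malloc(7) -> e = 0; heap: [0-6 ALLOC][7-9 FREE][10-12 ALLOC][13-28 FREE]
Free blocks: [3 16] total_free=19 largest=16 -> 100*(19-16)/19 = 300/19 ≈ 15.789 -> rounds to 16

Answer: 16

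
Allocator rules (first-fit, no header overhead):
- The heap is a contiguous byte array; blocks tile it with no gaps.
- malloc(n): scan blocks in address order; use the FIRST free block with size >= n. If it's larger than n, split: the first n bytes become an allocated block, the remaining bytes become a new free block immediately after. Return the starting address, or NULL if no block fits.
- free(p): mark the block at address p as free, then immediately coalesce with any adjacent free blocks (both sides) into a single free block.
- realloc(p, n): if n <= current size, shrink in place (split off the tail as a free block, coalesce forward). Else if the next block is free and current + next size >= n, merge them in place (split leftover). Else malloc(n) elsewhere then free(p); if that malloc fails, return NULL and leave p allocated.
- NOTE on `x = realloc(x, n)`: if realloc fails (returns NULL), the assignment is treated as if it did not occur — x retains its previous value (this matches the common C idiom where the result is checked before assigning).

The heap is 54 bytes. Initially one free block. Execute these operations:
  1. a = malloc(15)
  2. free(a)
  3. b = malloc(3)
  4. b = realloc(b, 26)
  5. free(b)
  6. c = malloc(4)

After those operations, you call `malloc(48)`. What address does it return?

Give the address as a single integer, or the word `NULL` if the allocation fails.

Answer: 4

Derivation:
Op 1: a = malloc(15) -> a = 0; heap: [0-14 ALLOC][15-53 FREE]
Op 2: free(a) -> (freed a); heap: [0-53 FREE]
Op 3: b = malloc(3) -> b = 0; heap: [0-2 ALLOC][3-53 FREE]
Op 4: b = realloc(b, 26) -> b = 0; heap: [0-25 ALLOC][26-53 FREE]
Op 5: free(b) -> (freed b); heap: [0-53 FREE]
Op 6: c = malloc(4) -> c = 0; heap: [0-3 ALLOC][4-53 FREE]
malloc(48): first-fit scan over [0-3 ALLOC][4-53 FREE] -> 4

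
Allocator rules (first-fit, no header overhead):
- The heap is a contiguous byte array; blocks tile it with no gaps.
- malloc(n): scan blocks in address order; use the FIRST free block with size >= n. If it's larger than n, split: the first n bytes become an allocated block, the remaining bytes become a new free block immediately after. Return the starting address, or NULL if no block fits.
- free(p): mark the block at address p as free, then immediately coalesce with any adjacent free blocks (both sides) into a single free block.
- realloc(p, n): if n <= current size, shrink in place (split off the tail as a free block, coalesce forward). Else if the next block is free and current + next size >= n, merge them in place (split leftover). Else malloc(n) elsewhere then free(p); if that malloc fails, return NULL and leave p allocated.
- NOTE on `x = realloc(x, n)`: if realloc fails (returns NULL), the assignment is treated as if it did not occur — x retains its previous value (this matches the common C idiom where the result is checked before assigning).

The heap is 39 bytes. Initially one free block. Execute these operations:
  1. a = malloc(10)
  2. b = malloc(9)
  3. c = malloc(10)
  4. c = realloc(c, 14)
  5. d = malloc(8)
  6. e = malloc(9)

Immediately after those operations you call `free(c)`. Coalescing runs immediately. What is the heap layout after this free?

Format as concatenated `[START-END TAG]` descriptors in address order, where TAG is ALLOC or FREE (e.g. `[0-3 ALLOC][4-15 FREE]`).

Answer: [0-9 ALLOC][10-18 ALLOC][19-38 FREE]

Derivation:
Op 1: a = malloc(10) -> a = 0; heap: [0-9 ALLOC][10-38 FREE]
Op 2: b = malloc(9) -> b = 10; heap: [0-9 ALLOC][10-18 ALLOC][19-38 FREE]
Op 3: c = malloc(10) -> c = 19; heap: [0-9 ALLOC][10-18 ALLOC][19-28 ALLOC][29-38 FREE]
Op 4: c = realloc(c, 14) -> c = 19; heap: [0-9 ALLOC][10-18 ALLOC][19-32 ALLOC][33-38 FREE]
Op 5: d = malloc(8) -> d = NULL; heap: [0-9 ALLOC][10-18 ALLOC][19-32 ALLOC][33-38 FREE]
Op 6: e = malloc(9) -> e = NULL; heap: [0-9 ALLOC][10-18 ALLOC][19-32 ALLOC][33-38 FREE]
free(c): c = 19 -> block [19-32 ALLOC]; mark free, coalesce with adjacent free neighbors -> [0-9 ALLOC][10-18 ALLOC][19-38 FREE]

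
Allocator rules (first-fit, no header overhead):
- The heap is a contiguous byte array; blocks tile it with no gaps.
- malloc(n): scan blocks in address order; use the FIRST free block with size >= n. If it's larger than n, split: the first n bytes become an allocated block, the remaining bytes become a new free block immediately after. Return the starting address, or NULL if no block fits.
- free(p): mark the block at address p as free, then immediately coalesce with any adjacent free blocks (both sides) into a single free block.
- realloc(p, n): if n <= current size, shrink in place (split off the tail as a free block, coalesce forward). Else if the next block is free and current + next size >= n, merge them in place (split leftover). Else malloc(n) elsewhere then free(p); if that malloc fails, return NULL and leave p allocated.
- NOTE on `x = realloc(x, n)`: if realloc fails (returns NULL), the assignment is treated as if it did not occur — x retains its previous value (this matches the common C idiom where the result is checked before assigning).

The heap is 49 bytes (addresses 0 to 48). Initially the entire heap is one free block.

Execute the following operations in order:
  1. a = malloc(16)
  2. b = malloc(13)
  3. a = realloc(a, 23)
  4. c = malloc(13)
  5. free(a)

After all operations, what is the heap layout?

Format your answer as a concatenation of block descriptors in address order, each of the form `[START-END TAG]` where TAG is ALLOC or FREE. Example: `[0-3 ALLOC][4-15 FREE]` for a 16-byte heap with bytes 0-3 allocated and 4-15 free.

Op 1: a = malloc(16) -> a = 0; heap: [0-15 ALLOC][16-48 FREE]
Op 2: b = malloc(13) -> b = 16; heap: [0-15 ALLOC][16-28 ALLOC][29-48 FREE]
Op 3: a = realloc(a, 23) -> NULL (a unchanged); heap: [0-15 ALLOC][16-28 ALLOC][29-48 FREE]
Op 4: c = malloc(13) -> c = 29; heap: [0-15 ALLOC][16-28 ALLOC][29-41 ALLOC][42-48 FREE]
Op 5: free(a) -> (freed a); heap: [0-15 FREE][16-28 ALLOC][29-41 ALLOC][42-48 FREE]

Answer: [0-15 FREE][16-28 ALLOC][29-41 ALLOC][42-48 FREE]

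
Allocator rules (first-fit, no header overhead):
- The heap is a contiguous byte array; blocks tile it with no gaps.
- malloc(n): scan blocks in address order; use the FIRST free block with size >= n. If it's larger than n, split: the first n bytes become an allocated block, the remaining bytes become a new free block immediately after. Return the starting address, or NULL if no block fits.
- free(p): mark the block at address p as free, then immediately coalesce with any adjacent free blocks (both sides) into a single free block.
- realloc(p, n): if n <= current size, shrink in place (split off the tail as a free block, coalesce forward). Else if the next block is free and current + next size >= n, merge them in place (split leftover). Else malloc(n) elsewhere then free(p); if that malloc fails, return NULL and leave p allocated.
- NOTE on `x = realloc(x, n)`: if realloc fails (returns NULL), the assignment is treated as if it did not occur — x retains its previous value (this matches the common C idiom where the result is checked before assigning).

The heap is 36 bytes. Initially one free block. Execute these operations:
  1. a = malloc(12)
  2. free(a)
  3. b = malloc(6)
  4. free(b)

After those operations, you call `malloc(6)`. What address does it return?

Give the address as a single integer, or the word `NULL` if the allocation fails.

Answer: 0

Derivation:
Op 1: a = malloc(12) -> a = 0; heap: [0-11 ALLOC][12-35 FREE]
Op 2: free(a) -> (freed a); heap: [0-35 FREE]
Op 3: b = malloc(6) -> b = 0; heap: [0-5 ALLOC][6-35 FREE]
Op 4: free(b) -> (freed b); heap: [0-35 FREE]
malloc(6): first-fit scan over [0-35 FREE] -> 0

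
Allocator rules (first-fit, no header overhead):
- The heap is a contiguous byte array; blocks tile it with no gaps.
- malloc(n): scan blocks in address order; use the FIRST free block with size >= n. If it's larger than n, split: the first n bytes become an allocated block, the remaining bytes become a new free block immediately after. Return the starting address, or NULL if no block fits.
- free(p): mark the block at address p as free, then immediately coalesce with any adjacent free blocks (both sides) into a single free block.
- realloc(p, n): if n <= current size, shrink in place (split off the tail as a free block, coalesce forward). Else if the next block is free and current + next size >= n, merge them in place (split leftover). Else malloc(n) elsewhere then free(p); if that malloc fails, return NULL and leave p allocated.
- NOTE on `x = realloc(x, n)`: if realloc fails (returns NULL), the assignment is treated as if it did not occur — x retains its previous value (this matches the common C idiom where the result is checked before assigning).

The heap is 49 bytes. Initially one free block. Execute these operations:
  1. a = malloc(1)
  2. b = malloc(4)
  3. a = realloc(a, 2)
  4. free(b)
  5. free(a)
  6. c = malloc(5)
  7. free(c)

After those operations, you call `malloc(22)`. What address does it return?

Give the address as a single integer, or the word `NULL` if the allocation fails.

Answer: 0

Derivation:
Op 1: a = malloc(1) -> a = 0; heap: [0-0 ALLOC][1-48 FREE]
Op 2: b = malloc(4) -> b = 1; heap: [0-0 ALLOC][1-4 ALLOC][5-48 FREE]
Op 3: a = realloc(a, 2) -> a = 5; heap: [0-0 FREE][1-4 ALLOC][5-6 ALLOC][7-48 FREE]
Op 4: free(b) -> (freed b); heap: [0-4 FREE][5-6 ALLOC][7-48 FREE]
Op 5: free(a) -> (freed a); heap: [0-48 FREE]
Op 6: c = malloc(5) -> c = 0; heap: [0-4 ALLOC][5-48 FREE]
Op 7: free(c) -> (freed c); heap: [0-48 FREE]
malloc(22): first-fit scan over [0-48 FREE] -> 0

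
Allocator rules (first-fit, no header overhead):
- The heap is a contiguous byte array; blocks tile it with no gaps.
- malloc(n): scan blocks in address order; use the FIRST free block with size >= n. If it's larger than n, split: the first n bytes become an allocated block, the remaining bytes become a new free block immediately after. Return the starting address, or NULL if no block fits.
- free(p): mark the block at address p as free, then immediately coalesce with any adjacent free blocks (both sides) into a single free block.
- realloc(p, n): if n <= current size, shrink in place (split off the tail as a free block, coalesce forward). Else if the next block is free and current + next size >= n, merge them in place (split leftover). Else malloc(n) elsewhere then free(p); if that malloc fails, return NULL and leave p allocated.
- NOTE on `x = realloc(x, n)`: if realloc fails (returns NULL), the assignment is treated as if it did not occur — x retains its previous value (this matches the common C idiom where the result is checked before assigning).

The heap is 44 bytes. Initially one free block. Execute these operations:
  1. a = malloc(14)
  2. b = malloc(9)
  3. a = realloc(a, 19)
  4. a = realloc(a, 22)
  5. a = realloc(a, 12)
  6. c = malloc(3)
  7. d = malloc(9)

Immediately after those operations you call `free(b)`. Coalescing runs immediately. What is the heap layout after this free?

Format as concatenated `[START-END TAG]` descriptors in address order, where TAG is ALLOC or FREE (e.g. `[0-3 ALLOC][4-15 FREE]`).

Op 1: a = malloc(14) -> a = 0; heap: [0-13 ALLOC][14-43 FREE]
Op 2: b = malloc(9) -> b = 14; heap: [0-13 ALLOC][14-22 ALLOC][23-43 FREE]
Op 3: a = realloc(a, 19) -> a = 23; heap: [0-13 FREE][14-22 ALLOC][23-41 ALLOC][42-43 FREE]
Op 4: a = realloc(a, 22) -> NULL (a unchanged); heap: [0-13 FREE][14-22 ALLOC][23-41 ALLOC][42-43 FREE]
Op 5: a = realloc(a, 12) -> a = 23; heap: [0-13 FREE][14-22 ALLOC][23-34 ALLOC][35-43 FREE]
Op 6: c = malloc(3) -> c = 0; heap: [0-2 ALLOC][3-13 FREE][14-22 ALLOC][23-34 ALLOC][35-43 FREE]
Op 7: d = malloc(9) -> d = 3; heap: [0-2 ALLOC][3-11 ALLOC][12-13 FREE][14-22 ALLOC][23-34 ALLOC][35-43 FREE]
free(b): b = 14 -> block [14-22 ALLOC]; mark free, coalesce with adjacent free neighbors -> [0-2 ALLOC][3-11 ALLOC][12-22 FREE][23-34 ALLOC][35-43 FREE]

Answer: [0-2 ALLOC][3-11 ALLOC][12-22 FREE][23-34 ALLOC][35-43 FREE]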